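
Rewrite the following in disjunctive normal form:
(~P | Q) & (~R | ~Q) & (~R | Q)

(~P | Q) & (~R | ~Q) & (~R | Q)
≡ (~P & ~R & ~R) | (~P & ~R & Q) | (~P & ~Q & ~R) | (~P & ~Q & Q) | (Q & ~R & ~R) | (Q & ~R & Q) | (Q & ~Q & ~R) | (Q & ~Q & Q)   — distribute & over |
≡ (~P & ~R) | (Q & ~R)   — simplify

(~P & ~R) | (Q & ~R)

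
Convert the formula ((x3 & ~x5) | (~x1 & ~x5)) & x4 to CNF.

((x3 & ~x5) | (~x1 & ~x5)) & x4
⇔ (x3 | ~x1) & (x3 | ~x5) & (~x5 | ~x1) & (~x5 | ~x5) & x4   (distribute | over &)
⇔ (x3 | ~x1) & ~x5 & x4   (simplify)

(x3 | ~x1) & ~x5 & x4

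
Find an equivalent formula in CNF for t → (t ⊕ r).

t → (t ⊕ r)
⇔ ¬t ∨ (t ⊕ r)   [eliminate →]
⇔ ¬t ∨ ((t ∨ r) ∧ ¬(t ∧ r))   [expand ⊕]
⇔ ¬t ∨ ((t ∨ r) ∧ (¬t ∨ ¬r))   [De Morgan]
⇔ (¬t ∨ t ∨ r) ∧ (¬t ∨ ¬t ∨ ¬r)   [distribute ∨ over ∧]
⇔ ¬t ∨ ¬r   [simplify]

¬t ∨ ¬r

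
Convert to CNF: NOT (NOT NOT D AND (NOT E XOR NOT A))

(NOT D OR E OR NOT A) AND (NOT D OR A OR NOT E)

NOT (NOT NOT D AND (NOT E XOR NOT A))
≡ NOT (NOT NOT D AND (NOT E OR NOT A) AND NOT (NOT E AND NOT A))   (expand XOR)
≡ NOT NOT NOT D OR NOT (NOT E OR NOT A) OR NOT NOT (NOT E AND NOT A)   (De Morgan)
≡ NOT D OR NOT (NOT E OR NOT A) OR NOT NOT (NOT E AND NOT A)   (double negation)
≡ NOT D OR (NOT NOT E AND NOT NOT A) OR NOT NOT (NOT E AND NOT A)   (De Morgan)
≡ NOT D OR (E AND NOT NOT A) OR NOT NOT (NOT E AND NOT A)   (double negation)
≡ NOT D OR (E AND A) OR NOT NOT (NOT E AND NOT A)   (double negation)
≡ NOT D OR (E AND A) OR (NOT E AND NOT A)   (double negation)
≡ (NOT D OR E OR NOT E) AND (NOT D OR E OR NOT A) AND (NOT D OR A OR NOT E) AND (NOT D OR A OR NOT A)   (distribute OR over AND)
≡ (NOT D OR E OR NOT A) AND (NOT D OR A OR NOT E)   (simplify)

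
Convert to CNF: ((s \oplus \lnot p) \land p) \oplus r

((s \oplus \lnot p) \land p) \oplus r
≡ (((s \oplus \lnot p) \land p) \lor r) \land \lnot ((s \oplus \lnot p) \land p \land r)   [expand \oplus]
≡ (((s \lor \lnot p) \land \lnot (s \land \lnot p) \land p) \lor r) \land \lnot ((s \oplus \lnot p) \land p \land r)   [expand \oplus]
≡ (((s \lor \lnot p) \land \lnot (s \land \lnot p) \land p) \lor r) \land \lnot ((s \lor \lnot p) \land \lnot (s \land \lnot p) \land p \land r)   [expand \oplus]
≡ (((s \lor \lnot p) \land (\lnot s \lor \lnot \lnot p) \land p) \lor r) \land \lnot ((s \lor \lnot p) \land \lnot (s \land \lnot p) \land p \land r)   [De Morgan]
≡ (((s \lor \lnot p) \land (\lnot s \lor p) \land p) \lor r) \land \lnot ((s \lor \lnot p) \land \lnot (s \land \lnot p) \land p \land r)   [double negation]
≡ (((s \lor \lnot p) \land (\lnot s \lor p) \land p) \lor r) \land (\lnot (s \lor \lnot p) \lor \lnot \lnot (s \land \lnot p) \lor \lnot p \lor \lnot r)   [De Morgan]
≡ (((s \lor \lnot p) \land (\lnot s \lor p) \land p) \lor r) \land ((\lnot s \land \lnot \lnot p) \lor \lnot \lnot (s \land \lnot p) \lor \lnot p \lor \lnot r)   [De Morgan]
≡ (((s \lor \lnot p) \land (\lnot s \lor p) \land p) \lor r) \land ((\lnot s \land p) \lor \lnot \lnot (s \land \lnot p) \lor \lnot p \lor \lnot r)   [double negation]
≡ (((s \lor \lnot p) \land (\lnot s \lor p) \land p) \lor r) \land ((\lnot s \land p) \lor (s \land \lnot p) \lor \lnot p \lor \lnot r)   [double negation]
≡ (s \lor \lnot p \lor r) \land (\lnot s \lor p \lor r) \land (p \lor r) \land (\lnot s \lor s \lor \lnot p \lor \lnot r) \land (\lnot s \lor \lnot p \lor \lnot p \lor \lnot r) \land (p \lor s \lor \lnot p \lor \lnot r) \land (p \lor \lnot p \lor \lnot p \lor \lnot r)   [distribute \lor over \land]
≡ (s \lor \lnot p \lor r) \land (p \lor r) \land (\lnot s \lor \lnot p \lor \lnot r)   [simplify]

(s \lor \lnot p \lor r) \land (p \lor r) \land (\lnot s \lor \lnot p \lor \lnot r)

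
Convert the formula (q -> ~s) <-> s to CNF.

s & (~s | ~q)

(q -> ~s) <-> s
⇔ ((q -> ~s) -> s) & (s -> (q -> ~s))   (eliminate <->)
⇔ (~(q -> ~s) | s) & (s -> (q -> ~s))   (eliminate ->)
⇔ (~(~q | ~s) | s) & (s -> (q -> ~s))   (eliminate ->)
⇔ (~(~q | ~s) | s) & (~s | (q -> ~s))   (eliminate ->)
⇔ (~(~q | ~s) | s) & (~s | ~q | ~s)   (eliminate ->)
⇔ ((~~q & ~~s) | s) & (~s | ~q | ~s)   (De Morgan)
⇔ ((q & ~~s) | s) & (~s | ~q | ~s)   (double negation)
⇔ ((q & s) | s) & (~s | ~q | ~s)   (double negation)
⇔ (q | s) & (s | s) & (~s | ~q | ~s)   (distribute | over &)
⇔ s & (~s | ~q)   (simplify)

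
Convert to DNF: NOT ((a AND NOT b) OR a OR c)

NOT ((a AND NOT b) OR a OR c)
= NOT (a AND NOT b) AND NOT a AND NOT c   [De Morgan]
= (NOT a OR NOT NOT b) AND NOT a AND NOT c   [De Morgan]
= (NOT a OR b) AND NOT a AND NOT c   [double negation]
= (NOT a AND NOT a AND NOT c) OR (b AND NOT a AND NOT c)   [distribute AND over OR]
= NOT a AND NOT c   [simplify]

NOT a AND NOT c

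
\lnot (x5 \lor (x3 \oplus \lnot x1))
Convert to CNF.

\lnot (x5 \lor (x3 \oplus \lnot x1))
≡ \lnot (x5 \lor ((x3 \lor \lnot x1) \land \lnot (x3 \land \lnot x1)))
≡ \lnot x5 \land \lnot ((x3 \lor \lnot x1) \land \lnot (x3 \land \lnot x1))
≡ \lnot x5 \land (\lnot (x3 \lor \lnot x1) \lor \lnot \lnot (x3 \land \lnot x1))
≡ \lnot x5 \land ((\lnot x3 \land \lnot \lnot x1) \lor \lnot \lnot (x3 \land \lnot x1))
≡ \lnot x5 \land ((\lnot x3 \land x1) \lor \lnot \lnot (x3 \land \lnot x1))
≡ \lnot x5 \land ((\lnot x3 \land x1) \lor (x3 \land \lnot x1))
≡ \lnot x5 \land (\lnot x3 \lor x3) \land (\lnot x3 \lor \lnot x1) \land (x1 \lor x3) \land (x1 \lor \lnot x1)
≡ \lnot x5 \land (\lnot x3 \lor \lnot x1) \land (x1 \lor x3)

\lnot x5 \land (\lnot x3 \lor \lnot x1) \land (x1 \lor x3)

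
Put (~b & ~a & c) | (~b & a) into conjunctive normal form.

(~b & ~a & c) | (~b & a)
≡ (~b | ~b) & (~b | a) & (~a | ~b) & (~a | a) & (c | ~b) & (c | a)   [distribute | over &]
≡ ~b & (c | a)   [simplify]

~b & (c | a)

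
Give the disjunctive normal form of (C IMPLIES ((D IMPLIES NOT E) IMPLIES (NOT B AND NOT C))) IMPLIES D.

(C AND NOT D) OR (C AND NOT E) OR D

(C IMPLIES ((D IMPLIES NOT E) IMPLIES (NOT B AND NOT C))) IMPLIES D
⇔ NOT (C IMPLIES ((D IMPLIES NOT E) IMPLIES (NOT B AND NOT C))) OR D   (eliminate IMPLIES)
⇔ NOT (NOT C OR ((D IMPLIES NOT E) IMPLIES (NOT B AND NOT C))) OR D   (eliminate IMPLIES)
⇔ NOT (NOT C OR NOT (D IMPLIES NOT E) OR (NOT B AND NOT C)) OR D   (eliminate IMPLIES)
⇔ NOT (NOT C OR NOT (NOT D OR NOT E) OR (NOT B AND NOT C)) OR D   (eliminate IMPLIES)
⇔ (NOT NOT C AND NOT NOT (NOT D OR NOT E) AND NOT (NOT B AND NOT C)) OR D   (De Morgan)
⇔ (C AND NOT NOT (NOT D OR NOT E) AND NOT (NOT B AND NOT C)) OR D   (double negation)
⇔ (C AND (NOT D OR NOT E) AND NOT (NOT B AND NOT C)) OR D   (double negation)
⇔ (C AND (NOT D OR NOT E) AND (NOT NOT B OR NOT NOT C)) OR D   (De Morgan)
⇔ (C AND (NOT D OR NOT E) AND (B OR NOT NOT C)) OR D   (double negation)
⇔ (C AND (NOT D OR NOT E) AND (B OR C)) OR D   (double negation)
⇔ (C AND NOT D AND B) OR (C AND NOT D AND C) OR (C AND NOT E AND B) OR (C AND NOT E AND C) OR D   (distribute AND over OR)
⇔ (C AND NOT D) OR (C AND NOT E) OR D   (simplify)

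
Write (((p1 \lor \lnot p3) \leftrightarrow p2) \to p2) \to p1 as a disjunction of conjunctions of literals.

(\lnot p1 \land p3 \land \lnot p2) \lor p1

(((p1 \lor \lnot p3) \leftrightarrow p2) \to p2) \to p1
≡ \lnot (((p1 \lor \lnot p3) \leftrightarrow p2) \to p2) \lor p1
≡ \lnot (\lnot ((p1 \lor \lnot p3) \leftrightarrow p2) \lor p2) \lor p1
≡ \lnot (\lnot (((p1 \lor \lnot p3) \to p2) \land (p2 \to (p1 \lor \lnot p3))) \lor p2) \lor p1
≡ \lnot (\lnot ((\lnot (p1 \lor \lnot p3) \lor p2) \land (p2 \to (p1 \lor \lnot p3))) \lor p2) \lor p1
≡ \lnot (\lnot ((\lnot (p1 \lor \lnot p3) \lor p2) \land (\lnot p2 \lor p1 \lor \lnot p3)) \lor p2) \lor p1
≡ (\lnot \lnot ((\lnot (p1 \lor \lnot p3) \lor p2) \land (\lnot p2 \lor p1 \lor \lnot p3)) \land \lnot p2) \lor p1
≡ ((\lnot (p1 \lor \lnot p3) \lor p2) \land (\lnot p2 \lor p1 \lor \lnot p3) \land \lnot p2) \lor p1
≡ (((\lnot p1 \land \lnot \lnot p3) \lor p2) \land (\lnot p2 \lor p1 \lor \lnot p3) \land \lnot p2) \lor p1
≡ (((\lnot p1 \land p3) \lor p2) \land (\lnot p2 \lor p1 \lor \lnot p3) \land \lnot p2) \lor p1
≡ (\lnot p1 \land p3 \land \lnot p2 \land \lnot p2) \lor (\lnot p1 \land p3 \land p1 \land \lnot p2) \lor (\lnot p1 \land p3 \land \lnot p3 \land \lnot p2) \lor (p2 \land \lnot p2 \land \lnot p2) \lor (p2 \land p1 \land \lnot p2) \lor (p2 \land \lnot p3 \land \lnot p2) \lor p1
≡ (\lnot p1 \land p3 \land \lnot p2) \lor p1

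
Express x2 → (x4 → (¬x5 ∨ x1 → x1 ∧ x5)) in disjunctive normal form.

x2 → (x4 → (¬x5 ∨ x1 → x1 ∧ x5))
≡ ¬x2 ∨ (x4 → (¬x5 ∨ x1 → x1 ∧ x5))   — eliminate →
≡ ¬x2 ∨ ¬x4 ∨ (¬x5 ∨ x1 → x1 ∧ x5)   — eliminate →
≡ ¬x2 ∨ ¬x4 ∨ ¬(¬x5 ∨ x1) ∨ x1 ∧ x5   — eliminate →
≡ ¬x2 ∨ ¬x4 ∨ ¬¬x5 ∧ ¬x1 ∨ x1 ∧ x5   — De Morgan
≡ ¬x2 ∨ ¬x4 ∨ x5 ∧ ¬x1 ∨ x1 ∧ x5   — double negation

¬x2 ∨ ¬x4 ∨ x5 ∧ ¬x1 ∨ x1 ∧ x5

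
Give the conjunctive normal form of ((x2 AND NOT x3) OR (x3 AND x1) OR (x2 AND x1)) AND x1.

(x2 OR x3) AND x1

((x2 AND NOT x3) OR (x3 AND x1) OR (x2 AND x1)) AND x1
= (x2 OR x3 OR x2) AND (x2 OR x3 OR x1) AND (x2 OR x1 OR x2) AND (x2 OR x1 OR x1) AND (NOT x3 OR x3 OR x2) AND (NOT x3 OR x3 OR x1) AND (NOT x3 OR x1 OR x2) AND (NOT x3 OR x1 OR x1) AND x1   (distribute OR over AND)
= (x2 OR x3) AND x1   (simplify)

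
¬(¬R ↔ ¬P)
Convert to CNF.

(¬R ∨ ¬P) ∧ (P ∨ R)

¬(¬R ↔ ¬P)
= ¬((¬R → ¬P) ∧ (¬P → ¬R))   (eliminate ↔)
= ¬((¬¬R ∨ ¬P) ∧ (¬P → ¬R))   (eliminate →)
= ¬((¬¬R ∨ ¬P) ∧ (¬¬P ∨ ¬R))   (eliminate →)
= ¬(¬¬R ∨ ¬P) ∨ ¬(¬¬P ∨ ¬R)   (De Morgan)
= (¬¬¬R ∧ ¬¬P) ∨ ¬(¬¬P ∨ ¬R)   (De Morgan)
= (¬R ∧ ¬¬P) ∨ ¬(¬¬P ∨ ¬R)   (double negation)
= (¬R ∧ P) ∨ ¬(¬¬P ∨ ¬R)   (double negation)
= (¬R ∧ P) ∨ (¬¬¬P ∧ ¬¬R)   (De Morgan)
= (¬R ∧ P) ∨ (¬P ∧ ¬¬R)   (double negation)
= (¬R ∧ P) ∨ (¬P ∧ R)   (double negation)
= (¬R ∨ ¬P) ∧ (¬R ∨ R) ∧ (P ∨ ¬P) ∧ (P ∨ R)   (distribute ∨ over ∧)
= (¬R ∨ ¬P) ∧ (P ∨ R)   (simplify)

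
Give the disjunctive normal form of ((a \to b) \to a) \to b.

\lnot a \lor b

((a \to b) \to a) \to b
⇔ \lnot ((a \to b) \to a) \lor b   [eliminate \to]
⇔ \lnot (\lnot (a \to b) \lor a) \lor b   [eliminate \to]
⇔ \lnot (\lnot (\lnot a \lor b) \lor a) \lor b   [eliminate \to]
⇔ (\lnot \lnot (\lnot a \lor b) \land \lnot a) \lor b   [De Morgan]
⇔ ((\lnot a \lor b) \land \lnot a) \lor b   [double negation]
⇔ (\lnot a \land \lnot a) \lor (b \land \lnot a) \lor b   [distribute \land over \lor]
⇔ \lnot a \lor b   [simplify]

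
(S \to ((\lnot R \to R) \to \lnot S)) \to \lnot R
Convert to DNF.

(S \to ((\lnot R \to R) \to \lnot S)) \to \lnot R
⇔ \lnot (S \to ((\lnot R \to R) \to \lnot S)) \lor \lnot R   [eliminate \to]
⇔ \lnot (\lnot S \lor ((\lnot R \to R) \to \lnot S)) \lor \lnot R   [eliminate \to]
⇔ \lnot (\lnot S \lor \lnot (\lnot R \to R) \lor \lnot S) \lor \lnot R   [eliminate \to]
⇔ \lnot (\lnot S \lor \lnot (\lnot \lnot R \lor R) \lor \lnot S) \lor \lnot R   [eliminate \to]
⇔ (\lnot \lnot S \land \lnot \lnot (\lnot \lnot R \lor R) \land \lnot \lnot S) \lor \lnot R   [De Morgan]
⇔ (S \land \lnot \lnot (\lnot \lnot R \lor R) \land \lnot \lnot S) \lor \lnot R   [double negation]
⇔ (S \land (\lnot \lnot R \lor R) \land \lnot \lnot S) \lor \lnot R   [double negation]
⇔ (S \land (R \lor R) \land \lnot \lnot S) \lor \lnot R   [double negation]
⇔ (S \land (R \lor R) \land S) \lor \lnot R   [double negation]
⇔ (S \land R \land S) \lor (S \land R \land S) \lor \lnot R   [distribute \land over \lor]
⇔ (S \land R) \lor \lnot R   [simplify]

(S \land R) \lor \lnot R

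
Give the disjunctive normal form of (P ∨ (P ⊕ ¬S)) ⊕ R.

(P ∧ ¬R) ∨ (¬P ∧ ¬S ∧ ¬R) ∨ (¬P ∧ S ∧ R)

(P ∨ (P ⊕ ¬S)) ⊕ R
≡ ((P ∨ (P ⊕ ¬S)) ∧ ¬R) ∨ (¬(P ∨ (P ⊕ ¬S)) ∧ R)   — expand ⊕
≡ ((P ∨ (P ∧ ¬¬S) ∨ (¬P ∧ ¬S)) ∧ ¬R) ∨ (¬(P ∨ (P ⊕ ¬S)) ∧ R)   — expand ⊕
≡ ((P ∨ (P ∧ ¬¬S) ∨ (¬P ∧ ¬S)) ∧ ¬R) ∨ (¬(P ∨ (P ∧ ¬¬S) ∨ (¬P ∧ ¬S)) ∧ R)   — expand ⊕
≡ ((P ∨ (P ∧ S) ∨ (¬P ∧ ¬S)) ∧ ¬R) ∨ (¬(P ∨ (P ∧ ¬¬S) ∨ (¬P ∧ ¬S)) ∧ R)   — double negation
≡ ((P ∨ (P ∧ S) ∨ (¬P ∧ ¬S)) ∧ ¬R) ∨ (¬P ∧ ¬(P ∧ ¬¬S) ∧ ¬(¬P ∧ ¬S) ∧ R)   — De Morgan
≡ ((P ∨ (P ∧ S) ∨ (¬P ∧ ¬S)) ∧ ¬R) ∨ (¬P ∧ (¬P ∨ ¬¬¬S) ∧ ¬(¬P ∧ ¬S) ∧ R)   — De Morgan
≡ ((P ∨ (P ∧ S) ∨ (¬P ∧ ¬S)) ∧ ¬R) ∨ (¬P ∧ (¬P ∨ ¬S) ∧ ¬(¬P ∧ ¬S) ∧ R)   — double negation
≡ ((P ∨ (P ∧ S) ∨ (¬P ∧ ¬S)) ∧ ¬R) ∨ (¬P ∧ (¬P ∨ ¬S) ∧ (¬¬P ∨ ¬¬S) ∧ R)   — De Morgan
≡ ((P ∨ (P ∧ S) ∨ (¬P ∧ ¬S)) ∧ ¬R) ∨ (¬P ∧ (¬P ∨ ¬S) ∧ (P ∨ ¬¬S) ∧ R)   — double negation
≡ ((P ∨ (P ∧ S) ∨ (¬P ∧ ¬S)) ∧ ¬R) ∨ (¬P ∧ (¬P ∨ ¬S) ∧ (P ∨ S) ∧ R)   — double negation
≡ (P ∧ ¬R) ∨ (P ∧ S ∧ ¬R) ∨ (¬P ∧ ¬S ∧ ¬R) ∨ (¬P ∧ ¬P ∧ P ∧ R) ∨ (¬P ∧ ¬P ∧ S ∧ R) ∨ (¬P ∧ ¬S ∧ P ∧ R) ∨ (¬P ∧ ¬S ∧ S ∧ R)   — distribute ∧ over ∨
≡ (P ∧ ¬R) ∨ (¬P ∧ ¬S ∧ ¬R) ∨ (¬P ∧ S ∧ R)   — simplify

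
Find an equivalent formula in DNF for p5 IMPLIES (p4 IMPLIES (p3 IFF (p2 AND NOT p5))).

NOT p5 OR NOT p4 OR (NOT p3 AND NOT p2) OR (NOT p3 AND p5)

p5 IMPLIES (p4 IMPLIES (p3 IFF (p2 AND NOT p5)))
≡ NOT p5 OR (p4 IMPLIES (p3 IFF (p2 AND NOT p5)))   [eliminate IMPLIES]
≡ NOT p5 OR NOT p4 OR (p3 IFF (p2 AND NOT p5))   [eliminate IMPLIES]
≡ NOT p5 OR NOT p4 OR ((p3 IMPLIES (p2 AND NOT p5)) AND ((p2 AND NOT p5) IMPLIES p3))   [eliminate IFF]
≡ NOT p5 OR NOT p4 OR ((NOT p3 OR (p2 AND NOT p5)) AND ((p2 AND NOT p5) IMPLIES p3))   [eliminate IMPLIES]
≡ NOT p5 OR NOT p4 OR ((NOT p3 OR (p2 AND NOT p5)) AND (NOT (p2 AND NOT p5) OR p3))   [eliminate IMPLIES]
≡ NOT p5 OR NOT p4 OR ((NOT p3 OR (p2 AND NOT p5)) AND (NOT p2 OR NOT NOT p5 OR p3))   [De Morgan]
≡ NOT p5 OR NOT p4 OR ((NOT p3 OR (p2 AND NOT p5)) AND (NOT p2 OR p5 OR p3))   [double negation]
≡ NOT p5 OR NOT p4 OR (NOT p3 AND NOT p2) OR (NOT p3 AND p5) OR (NOT p3 AND p3) OR (p2 AND NOT p5 AND NOT p2) OR (p2 AND NOT p5 AND p5) OR (p2 AND NOT p5 AND p3)   [distribute AND over OR]
≡ NOT p5 OR NOT p4 OR (NOT p3 AND NOT p2) OR (NOT p3 AND p5)   [simplify]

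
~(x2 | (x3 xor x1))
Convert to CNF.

~(x2 | (x3 xor x1))
≡ ~(x2 | ((x3 | x1) & ~(x3 & x1)))   (expand xor)
≡ ~x2 & ~((x3 | x1) & ~(x3 & x1))   (De Morgan)
≡ ~x2 & (~(x3 | x1) | ~~(x3 & x1))   (De Morgan)
≡ ~x2 & ((~x3 & ~x1) | ~~(x3 & x1))   (De Morgan)
≡ ~x2 & ((~x3 & ~x1) | (x3 & x1))   (double negation)
≡ ~x2 & (~x3 | x3) & (~x3 | x1) & (~x1 | x3) & (~x1 | x1)   (distribute | over &)
≡ ~x2 & (~x3 | x1) & (~x1 | x3)   (simplify)

~x2 & (~x3 | x1) & (~x1 | x3)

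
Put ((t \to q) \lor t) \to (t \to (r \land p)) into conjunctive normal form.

(\lnot t \lor r) \land (\lnot t \lor p)

((t \to q) \lor t) \to (t \to (r \land p))
= \lnot ((t \to q) \lor t) \lor (t \to (r \land p))   [eliminate \to]
= \lnot (\lnot t \lor q \lor t) \lor (t \to (r \land p))   [eliminate \to]
= \lnot (\lnot t \lor q \lor t) \lor \lnot t \lor (r \land p)   [eliminate \to]
= (\lnot \lnot t \land \lnot q \land \lnot t) \lor \lnot t \lor (r \land p)   [De Morgan]
= (t \land \lnot q \land \lnot t) \lor \lnot t \lor (r \land p)   [double negation]
= (t \lor \lnot t \lor r) \land (t \lor \lnot t \lor p) \land (\lnot q \lor \lnot t \lor r) \land (\lnot q \lor \lnot t \lor p) \land (\lnot t \lor \lnot t \lor r) \land (\lnot t \lor \lnot t \lor p)   [distribute \lor over \land]
= (\lnot t \lor r) \land (\lnot t \lor p)   [simplify]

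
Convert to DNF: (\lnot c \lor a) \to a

(c \land \lnot a) \lor a

(\lnot c \lor a) \to a
≡ \lnot (\lnot c \lor a) \lor a
≡ (\lnot \lnot c \land \lnot a) \lor a
≡ (c \land \lnot a) \lor a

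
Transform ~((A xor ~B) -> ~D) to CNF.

~((A xor ~B) -> ~D)
= ~(~(A xor ~B) | ~D)   (eliminate ->)
= ~(~((A | ~B) & ~(A & ~B)) | ~D)   (expand xor)
= ~~((A | ~B) & ~(A & ~B)) & ~~D   (De Morgan)
= (A | ~B) & ~(A & ~B) & ~~D   (double negation)
= (A | ~B) & (~A | ~~B) & ~~D   (De Morgan)
= (A | ~B) & (~A | B) & ~~D   (double negation)
= (A | ~B) & (~A | B) & D   (double negation)

(A | ~B) & (~A | B) & D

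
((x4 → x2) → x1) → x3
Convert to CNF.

((x4 → x2) → x1) → x3
⇔ ¬((x4 → x2) → x1) ∨ x3   [eliminate →]
⇔ ¬(¬(x4 → x2) ∨ x1) ∨ x3   [eliminate →]
⇔ ¬(¬(¬x4 ∨ x2) ∨ x1) ∨ x3   [eliminate →]
⇔ (¬¬(¬x4 ∨ x2) ∧ ¬x1) ∨ x3   [De Morgan]
⇔ ((¬x4 ∨ x2) ∧ ¬x1) ∨ x3   [double negation]
⇔ (¬x4 ∨ x2 ∨ x3) ∧ (¬x1 ∨ x3)   [distribute ∨ over ∧]

(¬x4 ∨ x2 ∨ x3) ∧ (¬x1 ∨ x3)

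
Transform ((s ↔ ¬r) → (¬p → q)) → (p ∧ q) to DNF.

((s ↔ ¬r) → (¬p → q)) → (p ∧ q)
⇔ ¬((s ↔ ¬r) → (¬p → q)) ∨ (p ∧ q)   [eliminate →]
⇔ ¬(¬(s ↔ ¬r) ∨ (¬p → q)) ∨ (p ∧ q)   [eliminate →]
⇔ ¬(¬((s → ¬r) ∧ (¬r → s)) ∨ (¬p → q)) ∨ (p ∧ q)   [eliminate ↔]
⇔ ¬(¬((¬s ∨ ¬r) ∧ (¬r → s)) ∨ (¬p → q)) ∨ (p ∧ q)   [eliminate →]
⇔ ¬(¬((¬s ∨ ¬r) ∧ (¬¬r ∨ s)) ∨ (¬p → q)) ∨ (p ∧ q)   [eliminate →]
⇔ ¬(¬((¬s ∨ ¬r) ∧ (¬¬r ∨ s)) ∨ ¬¬p ∨ q) ∨ (p ∧ q)   [eliminate →]
⇔ (¬¬((¬s ∨ ¬r) ∧ (¬¬r ∨ s)) ∧ ¬¬¬p ∧ ¬q) ∨ (p ∧ q)   [De Morgan]
⇔ ((¬s ∨ ¬r) ∧ (¬¬r ∨ s) ∧ ¬¬¬p ∧ ¬q) ∨ (p ∧ q)   [double negation]
⇔ ((¬s ∨ ¬r) ∧ (r ∨ s) ∧ ¬¬¬p ∧ ¬q) ∨ (p ∧ q)   [double negation]
⇔ ((¬s ∨ ¬r) ∧ (r ∨ s) ∧ ¬p ∧ ¬q) ∨ (p ∧ q)   [double negation]
⇔ (¬s ∧ r ∧ ¬p ∧ ¬q) ∨ (¬s ∧ s ∧ ¬p ∧ ¬q) ∨ (¬r ∧ r ∧ ¬p ∧ ¬q) ∨ (¬r ∧ s ∧ ¬p ∧ ¬q) ∨ (p ∧ q)   [distribute ∧ over ∨]
⇔ (¬s ∧ r ∧ ¬p ∧ ¬q) ∨ (¬r ∧ s ∧ ¬p ∧ ¬q) ∨ (p ∧ q)   [simplify]

(¬s ∧ r ∧ ¬p ∧ ¬q) ∨ (¬r ∧ s ∧ ¬p ∧ ¬q) ∨ (p ∧ q)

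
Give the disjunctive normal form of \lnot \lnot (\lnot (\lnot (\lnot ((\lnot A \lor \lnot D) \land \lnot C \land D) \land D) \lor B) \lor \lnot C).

(A \land D \land \lnot B) \lor (C \land D \land \lnot B) \lor \lnot C

\lnot \lnot (\lnot (\lnot (\lnot ((\lnot A \lor \lnot D) \land \lnot C \land D) \land D) \lor B) \lor \lnot C)
⇔ \lnot (\lnot (\lnot ((\lnot A \lor \lnot D) \land \lnot C \land D) \land D) \lor B) \lor \lnot C   (double negation)
⇔ (\lnot \lnot (\lnot ((\lnot A \lor \lnot D) \land \lnot C \land D) \land D) \land \lnot B) \lor \lnot C   (De Morgan)
⇔ (\lnot ((\lnot A \lor \lnot D) \land \lnot C \land D) \land D \land \lnot B) \lor \lnot C   (double negation)
⇔ ((\lnot (\lnot A \lor \lnot D) \lor \lnot \lnot C \lor \lnot D) \land D \land \lnot B) \lor \lnot C   (De Morgan)
⇔ (((\lnot \lnot A \land \lnot \lnot D) \lor \lnot \lnot C \lor \lnot D) \land D \land \lnot B) \lor \lnot C   (De Morgan)
⇔ (((A \land \lnot \lnot D) \lor \lnot \lnot C \lor \lnot D) \land D \land \lnot B) \lor \lnot C   (double negation)
⇔ (((A \land D) \lor \lnot \lnot C \lor \lnot D) \land D \land \lnot B) \lor \lnot C   (double negation)
⇔ (((A \land D) \lor C \lor \lnot D) \land D \land \lnot B) \lor \lnot C   (double negation)
⇔ (A \land D \land D \land \lnot B) \lor (C \land D \land \lnot B) \lor (\lnot D \land D \land \lnot B) \lor \lnot C   (distribute \land over \lor)
⇔ (A \land D \land \lnot B) \lor (C \land D \land \lnot B) \lor \lnot C   (simplify)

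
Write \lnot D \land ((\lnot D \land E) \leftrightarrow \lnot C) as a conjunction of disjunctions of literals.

\lnot D \land (D \lor \lnot E \lor \lnot C) \land (C \lor E)

\lnot D \land ((\lnot D \land E) \leftrightarrow \lnot C)
≡ \lnot D \land ((\lnot D \land E) \to \lnot C) \land (\lnot C \to (\lnot D \land E))   [eliminate \leftrightarrow]
≡ \lnot D \land (\lnot (\lnot D \land E) \lor \lnot C) \land (\lnot C \to (\lnot D \land E))   [eliminate \to]
≡ \lnot D \land (\lnot (\lnot D \land E) \lor \lnot C) \land (\lnot \lnot C \lor (\lnot D \land E))   [eliminate \to]
≡ \lnot D \land (\lnot \lnot D \lor \lnot E \lor \lnot C) \land (\lnot \lnot C \lor (\lnot D \land E))   [De Morgan]
≡ \lnot D \land (D \lor \lnot E \lor \lnot C) \land (\lnot \lnot C \lor (\lnot D \land E))   [double negation]
≡ \lnot D \land (D \lor \lnot E \lor \lnot C) \land (C \lor (\lnot D \land E))   [double negation]
≡ \lnot D \land (D \lor \lnot E \lor \lnot C) \land (C \lor \lnot D) \land (C \lor E)   [distribute \lor over \land]
≡ \lnot D \land (D \lor \lnot E \lor \lnot C) \land (C \lor E)   [simplify]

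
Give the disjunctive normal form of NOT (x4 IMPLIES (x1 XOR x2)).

(x4 AND NOT x1 AND NOT x2) OR (x4 AND x2 AND x1)

NOT (x4 IMPLIES (x1 XOR x2))
≡ NOT (NOT x4 OR (x1 XOR x2))
≡ NOT (NOT x4 OR (x1 AND NOT x2) OR (NOT x1 AND x2))
≡ NOT NOT x4 AND NOT (x1 AND NOT x2) AND NOT (NOT x1 AND x2)
≡ x4 AND NOT (x1 AND NOT x2) AND NOT (NOT x1 AND x2)
≡ x4 AND (NOT x1 OR NOT NOT x2) AND NOT (NOT x1 AND x2)
≡ x4 AND (NOT x1 OR x2) AND NOT (NOT x1 AND x2)
≡ x4 AND (NOT x1 OR x2) AND (NOT NOT x1 OR NOT x2)
≡ x4 AND (NOT x1 OR x2) AND (x1 OR NOT x2)
≡ (x4 AND NOT x1 AND x1) OR (x4 AND NOT x1 AND NOT x2) OR (x4 AND x2 AND x1) OR (x4 AND x2 AND NOT x2)
≡ (x4 AND NOT x1 AND NOT x2) OR (x4 AND x2 AND x1)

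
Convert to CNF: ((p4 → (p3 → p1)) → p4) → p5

((p4 → (p3 → p1)) → p4) → p5
≡ ¬((p4 → (p3 → p1)) → p4) ∨ p5   [eliminate →]
≡ ¬(¬(p4 → (p3 → p1)) ∨ p4) ∨ p5   [eliminate →]
≡ ¬(¬(¬p4 ∨ (p3 → p1)) ∨ p4) ∨ p5   [eliminate →]
≡ ¬(¬(¬p4 ∨ ¬p3 ∨ p1) ∨ p4) ∨ p5   [eliminate →]
≡ (¬¬(¬p4 ∨ ¬p3 ∨ p1) ∧ ¬p4) ∨ p5   [De Morgan]
≡ ((¬p4 ∨ ¬p3 ∨ p1) ∧ ¬p4) ∨ p5   [double negation]
≡ (¬p4 ∨ ¬p3 ∨ p1 ∨ p5) ∧ (¬p4 ∨ p5)   [distribute ∨ over ∧]
≡ ¬p4 ∨ p5   [simplify]

¬p4 ∨ p5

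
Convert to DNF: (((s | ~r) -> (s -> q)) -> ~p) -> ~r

(((s | ~r) -> (s -> q)) -> ~p) -> ~r
≡ ~(((s | ~r) -> (s -> q)) -> ~p) | ~r   — eliminate ->
≡ ~(~((s | ~r) -> (s -> q)) | ~p) | ~r   — eliminate ->
≡ ~(~(~(s | ~r) | (s -> q)) | ~p) | ~r   — eliminate ->
≡ ~(~(~(s | ~r) | ~s | q) | ~p) | ~r   — eliminate ->
≡ (~~(~(s | ~r) | ~s | q) & ~~p) | ~r   — De Morgan
≡ ((~(s | ~r) | ~s | q) & ~~p) | ~r   — double negation
≡ (((~s & ~~r) | ~s | q) & ~~p) | ~r   — De Morgan
≡ (((~s & r) | ~s | q) & ~~p) | ~r   — double negation
≡ (((~s & r) | ~s | q) & p) | ~r   — double negation
≡ (~s & r & p) | (~s & p) | (q & p) | ~r   — distribute & over |
≡ (~s & p) | (q & p) | ~r   — simplify

(~s & p) | (q & p) | ~r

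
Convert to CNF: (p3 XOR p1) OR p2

(p3 XOR p1) OR p2
= ((p3 OR p1) AND NOT (p3 AND p1)) OR p2   — expand XOR
= ((p3 OR p1) AND (NOT p3 OR NOT p1)) OR p2   — De Morgan
= (p3 OR p1 OR p2) AND (NOT p3 OR NOT p1 OR p2)   — distribute OR over AND

(p3 OR p1 OR p2) AND (NOT p3 OR NOT p1 OR p2)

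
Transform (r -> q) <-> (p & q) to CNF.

(r -> q) <-> (p & q)
= ((r -> q) -> (p & q)) & ((p & q) -> (r -> q))   — eliminate <->
= (~(r -> q) | (p & q)) & ((p & q) -> (r -> q))   — eliminate ->
= (~(~r | q) | (p & q)) & ((p & q) -> (r -> q))   — eliminate ->
= (~(~r | q) | (p & q)) & (~(p & q) | (r -> q))   — eliminate ->
= (~(~r | q) | (p & q)) & (~(p & q) | ~r | q)   — eliminate ->
= ((~~r & ~q) | (p & q)) & (~(p & q) | ~r | q)   — De Morgan
= ((r & ~q) | (p & q)) & (~(p & q) | ~r | q)   — double negation
= ((r & ~q) | (p & q)) & (~p | ~q | ~r | q)   — De Morgan
= (r | p) & (r | q) & (~q | p) & (~q | q) & (~p | ~q | ~r | q)   — distribute | over &
= (r | p) & (r | q) & (~q | p)   — simplify

(r | p) & (r | q) & (~q | p)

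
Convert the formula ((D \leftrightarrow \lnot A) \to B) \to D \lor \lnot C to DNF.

\lnot D \land A \land \lnot B \lor D \lor \lnot C

((D \leftrightarrow \lnot A) \to B) \to D \lor \lnot C
≡ \lnot ((D \leftrightarrow \lnot A) \to B) \lor D \lor \lnot C   [eliminate \to]
≡ \lnot (\lnot (D \leftrightarrow \lnot A) \lor B) \lor D \lor \lnot C   [eliminate \to]
≡ \lnot (\lnot ((D \to \lnot A) \land (\lnot A \to D)) \lor B) \lor D \lor \lnot C   [eliminate \leftrightarrow]
≡ \lnot (\lnot ((\lnot D \lor \lnot A) \land (\lnot A \to D)) \lor B) \lor D \lor \lnot C   [eliminate \to]
≡ \lnot (\lnot ((\lnot D \lor \lnot A) \land (\lnot \lnot A \lor D)) \lor B) \lor D \lor \lnot C   [eliminate \to]
≡ \lnot \lnot ((\lnot D \lor \lnot A) \land (\lnot \lnot A \lor D)) \land \lnot B \lor D \lor \lnot C   [De Morgan]
≡ (\lnot D \lor \lnot A) \land (\lnot \lnot A \lor D) \land \lnot B \lor D \lor \lnot C   [double negation]
≡ (\lnot D \lor \lnot A) \land (A \lor D) \land \lnot B \lor D \lor \lnot C   [double negation]
≡ \lnot D \land A \land \lnot B \lor \lnot D \land D \land \lnot B \lor \lnot A \land A \land \lnot B \lor \lnot A \land D \land \lnot B \lor D \lor \lnot C   [distribute \land over \lor]
≡ \lnot D \land A \land \lnot B \lor D \lor \lnot C   [simplify]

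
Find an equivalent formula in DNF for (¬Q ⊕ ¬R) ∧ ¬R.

Q ∧ ¬R

(¬Q ⊕ ¬R) ∧ ¬R
⇔ ((¬Q ∧ ¬¬R) ∨ (¬¬Q ∧ ¬R)) ∧ ¬R   (expand ⊕)
⇔ ((¬Q ∧ R) ∨ (¬¬Q ∧ ¬R)) ∧ ¬R   (double negation)
⇔ ((¬Q ∧ R) ∨ (Q ∧ ¬R)) ∧ ¬R   (double negation)
⇔ (¬Q ∧ R ∧ ¬R) ∨ (Q ∧ ¬R ∧ ¬R)   (distribute ∧ over ∨)
⇔ Q ∧ ¬R   (simplify)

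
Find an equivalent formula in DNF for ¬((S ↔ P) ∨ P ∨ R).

¬((S ↔ P) ∨ P ∨ R)
≡ ¬((S → P) ∧ (P → S) ∨ P ∨ R)   (eliminate ↔)
≡ ¬((¬S ∨ P) ∧ (P → S) ∨ P ∨ R)   (eliminate →)
≡ ¬((¬S ∨ P) ∧ (¬P ∨ S) ∨ P ∨ R)   (eliminate →)
≡ ¬((¬S ∨ P) ∧ (¬P ∨ S)) ∧ ¬P ∧ ¬R   (De Morgan)
≡ (¬(¬S ∨ P) ∨ ¬(¬P ∨ S)) ∧ ¬P ∧ ¬R   (De Morgan)
≡ (¬¬S ∧ ¬P ∨ ¬(¬P ∨ S)) ∧ ¬P ∧ ¬R   (De Morgan)
≡ (S ∧ ¬P ∨ ¬(¬P ∨ S)) ∧ ¬P ∧ ¬R   (double negation)
≡ (S ∧ ¬P ∨ ¬¬P ∧ ¬S) ∧ ¬P ∧ ¬R   (De Morgan)
≡ (S ∧ ¬P ∨ P ∧ ¬S) ∧ ¬P ∧ ¬R   (double negation)
≡ S ∧ ¬P ∧ ¬P ∧ ¬R ∨ P ∧ ¬S ∧ ¬P ∧ ¬R   (distribute ∧ over ∨)
≡ S ∧ ¬P ∧ ¬R   (simplify)

S ∧ ¬P ∧ ¬R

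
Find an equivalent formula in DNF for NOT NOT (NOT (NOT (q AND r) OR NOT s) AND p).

NOT NOT (NOT (NOT (q AND r) OR NOT s) AND p)
≡ NOT (NOT (q AND r) OR NOT s) AND p   — double negation
≡ NOT NOT (q AND r) AND NOT NOT s AND p   — De Morgan
≡ q AND r AND NOT NOT s AND p   — double negation
≡ q AND r AND s AND p   — double negation

q AND r AND s AND p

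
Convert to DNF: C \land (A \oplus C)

C \land (A \oplus C)
≡ C \land ((A \land \lnot C) \lor (\lnot A \land C))   — expand \oplus
≡ (C \land A \land \lnot C) \lor (C \land \lnot A \land C)   — distribute \land over \lor
≡ C \land \lnot A   — simplify

C \land \lnot A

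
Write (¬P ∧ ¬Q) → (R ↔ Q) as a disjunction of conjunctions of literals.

P ∨ Q ∨ (¬R ∧ ¬Q)

(¬P ∧ ¬Q) → (R ↔ Q)
≡ ¬(¬P ∧ ¬Q) ∨ (R ↔ Q)   (eliminate →)
≡ ¬(¬P ∧ ¬Q) ∨ ((R → Q) ∧ (Q → R))   (eliminate ↔)
≡ ¬(¬P ∧ ¬Q) ∨ ((¬R ∨ Q) ∧ (Q → R))   (eliminate →)
≡ ¬(¬P ∧ ¬Q) ∨ ((¬R ∨ Q) ∧ (¬Q ∨ R))   (eliminate →)
≡ ¬¬P ∨ ¬¬Q ∨ ((¬R ∨ Q) ∧ (¬Q ∨ R))   (De Morgan)
≡ P ∨ ¬¬Q ∨ ((¬R ∨ Q) ∧ (¬Q ∨ R))   (double negation)
≡ P ∨ Q ∨ ((¬R ∨ Q) ∧ (¬Q ∨ R))   (double negation)
≡ P ∨ Q ∨ (¬R ∧ ¬Q) ∨ (¬R ∧ R) ∨ (Q ∧ ¬Q) ∨ (Q ∧ R)   (distribute ∧ over ∨)
≡ P ∨ Q ∨ (¬R ∧ ¬Q)   (simplify)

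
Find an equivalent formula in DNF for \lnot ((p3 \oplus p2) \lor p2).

\lnot p3 \land \lnot p2

\lnot ((p3 \oplus p2) \lor p2)
≡ \lnot ((p3 \land \lnot p2) \lor (\lnot p3 \land p2) \lor p2)   — expand \oplus
≡ \lnot (p3 \land \lnot p2) \land \lnot (\lnot p3 \land p2) \land \lnot p2   — De Morgan
≡ (\lnot p3 \lor \lnot \lnot p2) \land \lnot (\lnot p3 \land p2) \land \lnot p2   — De Morgan
≡ (\lnot p3 \lor p2) \land \lnot (\lnot p3 \land p2) \land \lnot p2   — double negation
≡ (\lnot p3 \lor p2) \land (\lnot \lnot p3 \lor \lnot p2) \land \lnot p2   — De Morgan
≡ (\lnot p3 \lor p2) \land (p3 \lor \lnot p2) \land \lnot p2   — double negation
≡ (\lnot p3 \land p3 \land \lnot p2) \lor (\lnot p3 \land \lnot p2 \land \lnot p2) \lor (p2 \land p3 \land \lnot p2) \lor (p2 \land \lnot p2 \land \lnot p2)   — distribute \land over \lor
≡ \lnot p3 \land \lnot p2   — simplify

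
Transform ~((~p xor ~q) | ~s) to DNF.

(p & q & s) | (~q & ~p & s)

~((~p xor ~q) | ~s)
⇔ ~((~p & ~~q) | (~~p & ~q) | ~s)   [expand xor]
⇔ ~(~p & ~~q) & ~(~~p & ~q) & ~~s   [De Morgan]
⇔ (~~p | ~~~q) & ~(~~p & ~q) & ~~s   [De Morgan]
⇔ (p | ~~~q) & ~(~~p & ~q) & ~~s   [double negation]
⇔ (p | ~q) & ~(~~p & ~q) & ~~s   [double negation]
⇔ (p | ~q) & (~~~p | ~~q) & ~~s   [De Morgan]
⇔ (p | ~q) & (~p | ~~q) & ~~s   [double negation]
⇔ (p | ~q) & (~p | q) & ~~s   [double negation]
⇔ (p | ~q) & (~p | q) & s   [double negation]
⇔ (p & ~p & s) | (p & q & s) | (~q & ~p & s) | (~q & q & s)   [distribute & over |]
⇔ (p & q & s) | (~q & ~p & s)   [simplify]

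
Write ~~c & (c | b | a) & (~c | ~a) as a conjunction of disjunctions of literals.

~~c & (c | b | a) & (~c | ~a)
≡ c & (c | b | a) & (~c | ~a)   — double negation
≡ c & (~c | ~a)   — simplify

c & (~c | ~a)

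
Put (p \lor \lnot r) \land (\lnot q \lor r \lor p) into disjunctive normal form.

(p \lor \lnot r) \land (\lnot q \lor r \lor p)
⇔ (p \land \lnot q) \lor (p \land r) \lor (p \land p) \lor (\lnot r \land \lnot q) \lor (\lnot r \land r) \lor (\lnot r \land p)
⇔ p \lor (\lnot r \land \lnot q)

p \lor (\lnot r \land \lnot q)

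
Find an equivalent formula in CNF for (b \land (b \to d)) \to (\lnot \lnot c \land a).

(b \land (b \to d)) \to (\lnot \lnot c \land a)
≡ \lnot (b \land (b \to d)) \lor (\lnot \lnot c \land a)   — eliminate \to
≡ \lnot (b \land (\lnot b \lor d)) \lor (\lnot \lnot c \land a)   — eliminate \to
≡ \lnot b \lor \lnot (\lnot b \lor d) \lor (\lnot \lnot c \land a)   — De Morgan
≡ \lnot b \lor (\lnot \lnot b \land \lnot d) \lor (\lnot \lnot c \land a)   — De Morgan
≡ \lnot b \lor (b \land \lnot d) \lor (\lnot \lnot c \land a)   — double negation
≡ \lnot b \lor (b \land \lnot d) \lor (c \land a)   — double negation
≡ (\lnot b \lor b \lor c) \land (\lnot b \lor b \lor a) \land (\lnot b \lor \lnot d \lor c) \land (\lnot b \lor \lnot d \lor a)   — distribute \lor over \land
≡ (\lnot b \lor \lnot d \lor c) \land (\lnot b \lor \lnot d \lor a)   — simplify

(\lnot b \lor \lnot d \lor c) \land (\lnot b \lor \lnot d \lor a)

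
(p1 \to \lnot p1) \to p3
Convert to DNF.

(p1 \to \lnot p1) \to p3
≡ \lnot (p1 \to \lnot p1) \lor p3   — eliminate \to
≡ \lnot (\lnot p1 \lor \lnot p1) \lor p3   — eliminate \to
≡ (\lnot \lnot p1 \land \lnot \lnot p1) \lor p3   — De Morgan
≡ (p1 \land \lnot \lnot p1) \lor p3   — double negation
≡ (p1 \land p1) \lor p3   — double negation
≡ p1 \lor p3   — simplify

p1 \lor p3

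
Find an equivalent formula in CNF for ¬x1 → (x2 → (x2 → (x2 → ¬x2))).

¬x1 → (x2 → (x2 → (x2 → ¬x2)))
≡ ¬¬x1 ∨ (x2 → (x2 → (x2 → ¬x2)))   [eliminate →]
≡ ¬¬x1 ∨ ¬x2 ∨ (x2 → (x2 → ¬x2))   [eliminate →]
≡ ¬¬x1 ∨ ¬x2 ∨ ¬x2 ∨ (x2 → ¬x2)   [eliminate →]
≡ ¬¬x1 ∨ ¬x2 ∨ ¬x2 ∨ ¬x2 ∨ ¬x2   [eliminate →]
≡ x1 ∨ ¬x2 ∨ ¬x2 ∨ ¬x2 ∨ ¬x2   [double negation]
≡ x1 ∨ ¬x2   [simplify]

x1 ∨ ¬x2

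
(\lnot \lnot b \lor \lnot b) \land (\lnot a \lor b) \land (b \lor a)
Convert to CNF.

(\lnot a \lor b) \land (b \lor a)

(\lnot \lnot b \lor \lnot b) \land (\lnot a \lor b) \land (b \lor a)
⇔ (b \lor \lnot b) \land (\lnot a \lor b) \land (b \lor a)   [double negation]
⇔ (\lnot a \lor b) \land (b \lor a)   [simplify]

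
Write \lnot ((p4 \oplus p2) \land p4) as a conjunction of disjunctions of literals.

\lnot ((p4 \oplus p2) \land p4)
≡ \lnot ((p4 \lor p2) \land \lnot (p4 \land p2) \land p4)   (expand \oplus)
≡ \lnot (p4 \lor p2) \lor \lnot \lnot (p4 \land p2) \lor \lnot p4   (De Morgan)
≡ (\lnot p4 \land \lnot p2) \lor \lnot \lnot (p4 \land p2) \lor \lnot p4   (De Morgan)
≡ (\lnot p4 \land \lnot p2) \lor (p4 \land p2) \lor \lnot p4   (double negation)
≡ (\lnot p4 \lor p4 \lor \lnot p4) \land (\lnot p4 \lor p2 \lor \lnot p4) \land (\lnot p2 \lor p4 \lor \lnot p4) \land (\lnot p2 \lor p2 \lor \lnot p4)   (distribute \lor over \land)
≡ \lnot p4 \lor p2   (simplify)

\lnot p4 \lor p2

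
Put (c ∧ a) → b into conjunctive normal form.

¬c ∨ ¬a ∨ b

(c ∧ a) → b
≡ ¬(c ∧ a) ∨ b   [eliminate →]
≡ ¬c ∨ ¬a ∨ b   [De Morgan]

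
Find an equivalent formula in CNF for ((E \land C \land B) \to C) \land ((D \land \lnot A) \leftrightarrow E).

(\lnot D \lor A \lor E) \land (\lnot E \lor D) \land (\lnot E \lor \lnot A)

((E \land C \land B) \to C) \land ((D \land \lnot A) \leftrightarrow E)
= (\lnot (E \land C \land B) \lor C) \land ((D \land \lnot A) \leftrightarrow E)
= (\lnot (E \land C \land B) \lor C) \land ((D \land \lnot A) \to E) \land (E \to (D \land \lnot A))
= (\lnot (E \land C \land B) \lor C) \land (\lnot (D \land \lnot A) \lor E) \land (E \to (D \land \lnot A))
= (\lnot (E \land C \land B) \lor C) \land (\lnot (D \land \lnot A) \lor E) \land (\lnot E \lor (D \land \lnot A))
= (\lnot E \lor \lnot C \lor \lnot B \lor C) \land (\lnot (D \land \lnot A) \lor E) \land (\lnot E \lor (D \land \lnot A))
= (\lnot E \lor \lnot C \lor \lnot B \lor C) \land (\lnot D \lor \lnot \lnot A \lor E) \land (\lnot E \lor (D \land \lnot A))
= (\lnot E \lor \lnot C \lor \lnot B \lor C) \land (\lnot D \lor A \lor E) \land (\lnot E \lor (D \land \lnot A))
= (\lnot E \lor \lnot C \lor \lnot B \lor C) \land (\lnot D \lor A \lor E) \land (\lnot E \lor D) \land (\lnot E \lor \lnot A)
= (\lnot D \lor A \lor E) \land (\lnot E \lor D) \land (\lnot E \lor \lnot A)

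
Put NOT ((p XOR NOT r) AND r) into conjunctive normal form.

NOT ((p XOR NOT r) AND r)
≡ NOT ((p OR NOT r) AND NOT (p AND NOT r) AND r)   — expand XOR
≡ NOT (p OR NOT r) OR NOT NOT (p AND NOT r) OR NOT r   — De Morgan
≡ (NOT p AND NOT NOT r) OR NOT NOT (p AND NOT r) OR NOT r   — De Morgan
≡ (NOT p AND r) OR NOT NOT (p AND NOT r) OR NOT r   — double negation
≡ (NOT p AND r) OR (p AND NOT r) OR NOT r   — double negation
≡ (NOT p OR p OR NOT r) AND (NOT p OR NOT r OR NOT r) AND (r OR p OR NOT r) AND (r OR NOT r OR NOT r)   — distribute OR over AND
≡ NOT p OR NOT r   — simplify

NOT p OR NOT r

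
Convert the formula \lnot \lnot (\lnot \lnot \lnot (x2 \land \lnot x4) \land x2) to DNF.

\lnot \lnot (\lnot \lnot \lnot (x2 \land \lnot x4) \land x2)
⇔ \lnot \lnot \lnot (x2 \land \lnot x4) \land x2
⇔ \lnot (x2 \land \lnot x4) \land x2
⇔ (\lnot x2 \lor \lnot \lnot x4) \land x2
⇔ (\lnot x2 \lor x4) \land x2
⇔ (\lnot x2 \land x2) \lor (x4 \land x2)
⇔ x4 \land x2

x4 \land x2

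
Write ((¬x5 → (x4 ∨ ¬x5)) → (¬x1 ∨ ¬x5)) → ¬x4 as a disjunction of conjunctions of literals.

((¬x5 → (x4 ∨ ¬x5)) → (¬x1 ∨ ¬x5)) → ¬x4
≡ ¬((¬x5 → (x4 ∨ ¬x5)) → (¬x1 ∨ ¬x5)) ∨ ¬x4   — eliminate →
≡ ¬(¬(¬x5 → (x4 ∨ ¬x5)) ∨ ¬x1 ∨ ¬x5) ∨ ¬x4   — eliminate →
≡ ¬(¬(¬¬x5 ∨ x4 ∨ ¬x5) ∨ ¬x1 ∨ ¬x5) ∨ ¬x4   — eliminate →
≡ (¬¬(¬¬x5 ∨ x4 ∨ ¬x5) ∧ ¬¬x1 ∧ ¬¬x5) ∨ ¬x4   — De Morgan
≡ ((¬¬x5 ∨ x4 ∨ ¬x5) ∧ ¬¬x1 ∧ ¬¬x5) ∨ ¬x4   — double negation
≡ ((x5 ∨ x4 ∨ ¬x5) ∧ ¬¬x1 ∧ ¬¬x5) ∨ ¬x4   — double negation
≡ ((x5 ∨ x4 ∨ ¬x5) ∧ x1 ∧ ¬¬x5) ∨ ¬x4   — double negation
≡ ((x5 ∨ x4 ∨ ¬x5) ∧ x1 ∧ x5) ∨ ¬x4   — double negation
≡ (x5 ∧ x1 ∧ x5) ∨ (x4 ∧ x1 ∧ x5) ∨ (¬x5 ∧ x1 ∧ x5) ∨ ¬x4   — distribute ∧ over ∨
≡ (x5 ∧ x1) ∨ ¬x4   — simplify

(x5 ∧ x1) ∨ ¬x4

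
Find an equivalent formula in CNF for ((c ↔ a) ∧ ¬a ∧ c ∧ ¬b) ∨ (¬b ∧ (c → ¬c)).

(¬c ∨ a) ∧ (¬a ∨ ¬c) ∧ ¬b

((c ↔ a) ∧ ¬a ∧ c ∧ ¬b) ∨ (¬b ∧ (c → ¬c))
≡ ((c → a) ∧ (a → c) ∧ ¬a ∧ c ∧ ¬b) ∨ (¬b ∧ (c → ¬c))   [eliminate ↔]
≡ ((¬c ∨ a) ∧ (a → c) ∧ ¬a ∧ c ∧ ¬b) ∨ (¬b ∧ (c → ¬c))   [eliminate →]
≡ ((¬c ∨ a) ∧ (¬a ∨ c) ∧ ¬a ∧ c ∧ ¬b) ∨ (¬b ∧ (c → ¬c))   [eliminate →]
≡ ((¬c ∨ a) ∧ (¬a ∨ c) ∧ ¬a ∧ c ∧ ¬b) ∨ (¬b ∧ (¬c ∨ ¬c))   [eliminate →]
≡ (¬c ∨ a ∨ ¬b) ∧ (¬c ∨ a ∨ ¬c ∨ ¬c) ∧ (¬a ∨ c ∨ ¬b) ∧ (¬a ∨ c ∨ ¬c ∨ ¬c) ∧ (¬a ∨ ¬b) ∧ (¬a ∨ ¬c ∨ ¬c) ∧ (c ∨ ¬b) ∧ (c ∨ ¬c ∨ ¬c) ∧ (¬b ∨ ¬b) ∧ (¬b ∨ ¬c ∨ ¬c)   [distribute ∨ over ∧]
≡ (¬c ∨ a) ∧ (¬a ∨ ¬c) ∧ ¬b   [simplify]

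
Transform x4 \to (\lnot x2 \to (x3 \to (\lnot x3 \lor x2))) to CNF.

x4 \to (\lnot x2 \to (x3 \to (\lnot x3 \lor x2)))
= \lnot x4 \lor (\lnot x2 \to (x3 \to (\lnot x3 \lor x2)))   [eliminate \to]
= \lnot x4 \lor \lnot \lnot x2 \lor (x3 \to (\lnot x3 \lor x2))   [eliminate \to]
= \lnot x4 \lor \lnot \lnot x2 \lor \lnot x3 \lor \lnot x3 \lor x2   [eliminate \to]
= \lnot x4 \lor x2 \lor \lnot x3 \lor \lnot x3 \lor x2   [double negation]
= \lnot x4 \lor x2 \lor \lnot x3   [simplify]

\lnot x4 \lor x2 \lor \lnot x3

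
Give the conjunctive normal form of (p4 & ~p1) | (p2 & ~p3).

(p4 & ~p1) | (p2 & ~p3)
⇔ (p4 | p2) & (p4 | ~p3) & (~p1 | p2) & (~p1 | ~p3)   [distribute | over &]

(p4 | p2) & (p4 | ~p3) & (~p1 | p2) & (~p1 | ~p3)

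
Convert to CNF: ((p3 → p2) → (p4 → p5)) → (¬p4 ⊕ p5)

(¬p3 ∨ p2 ∨ ¬p4 ∨ p5) ∧ (p4 ∨ ¬p5)

((p3 → p2) → (p4 → p5)) → (¬p4 ⊕ p5)
⇔ ¬((p3 → p2) → (p4 → p5)) ∨ (¬p4 ⊕ p5)   — eliminate →
⇔ ¬(¬(p3 → p2) ∨ (p4 → p5)) ∨ (¬p4 ⊕ p5)   — eliminate →
⇔ ¬(¬(¬p3 ∨ p2) ∨ (p4 → p5)) ∨ (¬p4 ⊕ p5)   — eliminate →
⇔ ¬(¬(¬p3 ∨ p2) ∨ ¬p4 ∨ p5) ∨ (¬p4 ⊕ p5)   — eliminate →
⇔ ¬(¬(¬p3 ∨ p2) ∨ ¬p4 ∨ p5) ∨ ((¬p4 ∨ p5) ∧ ¬(¬p4 ∧ p5))   — expand ⊕
⇔ (¬¬(¬p3 ∨ p2) ∧ ¬¬p4 ∧ ¬p5) ∨ ((¬p4 ∨ p5) ∧ ¬(¬p4 ∧ p5))   — De Morgan
⇔ ((¬p3 ∨ p2) ∧ ¬¬p4 ∧ ¬p5) ∨ ((¬p4 ∨ p5) ∧ ¬(¬p4 ∧ p5))   — double negation
⇔ ((¬p3 ∨ p2) ∧ p4 ∧ ¬p5) ∨ ((¬p4 ∨ p5) ∧ ¬(¬p4 ∧ p5))   — double negation
⇔ ((¬p3 ∨ p2) ∧ p4 ∧ ¬p5) ∨ ((¬p4 ∨ p5) ∧ (¬¬p4 ∨ ¬p5))   — De Morgan
⇔ ((¬p3 ∨ p2) ∧ p4 ∧ ¬p5) ∨ ((¬p4 ∨ p5) ∧ (p4 ∨ ¬p5))   — double negation
⇔ (¬p3 ∨ p2 ∨ ¬p4 ∨ p5) ∧ (¬p3 ∨ p2 ∨ p4 ∨ ¬p5) ∧ (p4 ∨ ¬p4 ∨ p5) ∧ (p4 ∨ p4 ∨ ¬p5) ∧ (¬p5 ∨ ¬p4 ∨ p5) ∧ (¬p5 ∨ p4 ∨ ¬p5)   — distribute ∨ over ∧
⇔ (¬p3 ∨ p2 ∨ ¬p4 ∨ p5) ∧ (p4 ∨ ¬p5)   — simplify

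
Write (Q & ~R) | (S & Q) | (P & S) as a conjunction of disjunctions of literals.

(Q & ~R) | (S & Q) | (P & S)
⇔ (Q | S | P) & (Q | S | S) & (Q | Q | P) & (Q | Q | S) & (~R | S | P) & (~R | S | S) & (~R | Q | P) & (~R | Q | S)   (distribute | over &)
⇔ (Q | S) & (Q | P) & (~R | S)   (simplify)

(Q | S) & (Q | P) & (~R | S)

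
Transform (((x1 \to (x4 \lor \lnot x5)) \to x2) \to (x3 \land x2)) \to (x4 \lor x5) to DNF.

(((x1 \to (x4 \lor \lnot x5)) \to x2) \to (x3 \land x2)) \to (x4 \lor x5)
= \lnot (((x1 \to (x4 \lor \lnot x5)) \to x2) \to (x3 \land x2)) \lor x4 \lor x5   — eliminate \to
= \lnot (\lnot ((x1 \to (x4 \lor \lnot x5)) \to x2) \lor (x3 \land x2)) \lor x4 \lor x5   — eliminate \to
= \lnot (\lnot (\lnot (x1 \to (x4 \lor \lnot x5)) \lor x2) \lor (x3 \land x2)) \lor x4 \lor x5   — eliminate \to
= \lnot (\lnot (\lnot (\lnot x1 \lor x4 \lor \lnot x5) \lor x2) \lor (x3 \land x2)) \lor x4 \lor x5   — eliminate \to
= (\lnot \lnot (\lnot (\lnot x1 \lor x4 \lor \lnot x5) \lor x2) \land \lnot (x3 \land x2)) \lor x4 \lor x5   — De Morgan
= ((\lnot (\lnot x1 \lor x4 \lor \lnot x5) \lor x2) \land \lnot (x3 \land x2)) \lor x4 \lor x5   — double negation
= (((\lnot \lnot x1 \land \lnot x4 \land \lnot \lnot x5) \lor x2) \land \lnot (x3 \land x2)) \lor x4 \lor x5   — De Morgan
= (((x1 \land \lnot x4 \land \lnot \lnot x5) \lor x2) \land \lnot (x3 \land x2)) \lor x4 \lor x5   — double negation
= (((x1 \land \lnot x4 \land x5) \lor x2) \land \lnot (x3 \land x2)) \lor x4 \lor x5   — double negation
= (((x1 \land \lnot x4 \land x5) \lor x2) \land (\lnot x3 \lor \lnot x2)) \lor x4 \lor x5   — De Morgan
= (x1 \land \lnot x4 \land x5 \land \lnot x3) \lor (x1 \land \lnot x4 \land x5 \land \lnot x2) \lor (x2 \land \lnot x3) \lor (x2 \land \lnot x2) \lor x4 \lor x5   — distribute \land over \lor
= (x2 \land \lnot x3) \lor x4 \lor x5   — simplify

(x2 \land \lnot x3) \lor x4 \lor x5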